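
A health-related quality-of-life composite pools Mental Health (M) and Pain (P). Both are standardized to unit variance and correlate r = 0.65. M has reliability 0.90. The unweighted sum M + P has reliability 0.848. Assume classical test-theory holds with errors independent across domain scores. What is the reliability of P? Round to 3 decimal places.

0.598

Var(M+P) = 2 + 2·0.65 = 3.300.
True-score variance = ρ_M + ρ_P + 2·0.65, so 0.848 = (0.90 + ρ_P + 1.30) / 3.300.
ρ_P = 0.848·3.300 − 0.90 − 1.30 = 0.598.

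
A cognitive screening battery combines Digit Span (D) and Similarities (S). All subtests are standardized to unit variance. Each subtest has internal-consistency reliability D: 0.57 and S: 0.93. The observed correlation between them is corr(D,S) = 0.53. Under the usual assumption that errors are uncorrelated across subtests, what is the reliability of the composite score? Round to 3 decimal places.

0.837

Var(D+S) = 2 + 2·[0.53] = 2 + 1.06 = 3.06.
Under uncorrelated errors the observed covariances equal the true-score covariances, so only the own-variance terms attenuate.
True-score variance = [0.57 + 0.93] + 1.06 = 1.5 + 1.06 = 2.56.
Reliability = 2.56 / 3.06 = 0.837.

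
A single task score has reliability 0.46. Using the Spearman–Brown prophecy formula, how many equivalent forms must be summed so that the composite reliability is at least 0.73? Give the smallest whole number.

4

k ≥ ρ*(1−ρ₁)/(ρ₁(1−ρ*)) = 0.73·0.54 / (0.46·0.27) = 3.174.
Smallest integer k = 4.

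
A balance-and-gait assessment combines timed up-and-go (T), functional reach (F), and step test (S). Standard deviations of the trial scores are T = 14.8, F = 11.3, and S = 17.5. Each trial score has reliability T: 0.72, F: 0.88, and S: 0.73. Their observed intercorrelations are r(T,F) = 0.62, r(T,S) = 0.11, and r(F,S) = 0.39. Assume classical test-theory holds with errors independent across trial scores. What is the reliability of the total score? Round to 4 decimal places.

0.8513

Var(T+F+S) = 14.8² + 11.3² + 17.5² + 2·[14.8·11.3·0.62 + 14.8·17.5·0.11 + 11.3·17.5·0.39] = 652.98 + 418.603 = 1071.58.
Under uncorrelated errors the observed covariances equal the true-score covariances, so only the own-variance terms attenuate.
True-score variance = [14.8²·0.72 + 11.3²·0.88 + 17.5²·0.73] + 418.603 = 493.639 + 418.603 = 912.241.
Reliability = 912.241 / 1071.58 = 0.8513.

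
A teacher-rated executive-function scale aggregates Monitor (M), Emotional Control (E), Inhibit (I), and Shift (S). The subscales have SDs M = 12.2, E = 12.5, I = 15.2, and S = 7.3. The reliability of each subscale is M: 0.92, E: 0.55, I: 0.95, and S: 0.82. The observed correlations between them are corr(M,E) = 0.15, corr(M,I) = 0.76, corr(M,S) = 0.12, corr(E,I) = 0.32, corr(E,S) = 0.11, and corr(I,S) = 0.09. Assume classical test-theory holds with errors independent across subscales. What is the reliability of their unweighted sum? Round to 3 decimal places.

0.906

Var(M+E+I+S) = 12.2² + 12.5² + 15.2² + 7.3² + 2·[12.2·12.5·0.15 + 12.2·15.2·0.76 + 12.2·7.3·0.12 + 12.5·15.2·0.32 + 12.5·7.3·0.11 + 15.2·7.3·0.09] = 589.42 + 510.641 = 1100.06.
Under uncorrelated errors the observed covariances equal the true-score covariances, so only the own-variance terms attenuate.
True-score variance = [12.2²·0.92 + 12.5²·0.55 + 15.2²·0.95 + 7.3²·0.82] + 510.641 = 486.056 + 510.641 = 996.697.
Reliability = 996.697 / 1100.06 = 0.906.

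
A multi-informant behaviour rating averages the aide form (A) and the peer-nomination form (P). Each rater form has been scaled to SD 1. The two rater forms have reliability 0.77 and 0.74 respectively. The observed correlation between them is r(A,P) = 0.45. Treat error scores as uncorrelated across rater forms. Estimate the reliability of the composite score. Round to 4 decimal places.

Var(A+P) = 2 + 2·[0.45] = 2 + 0.9 = 2.9.
Because errors are independent across components, Cov(Tᵢ,Tⱼ) = Cov(Xᵢ,Xⱼ); the off-diagonal part of the true-score variance is the same as above.
True-score variance = [0.77 + 0.74] + 0.9 = 1.51 + 0.9 = 2.41.
Reliability = 2.41 / 2.9 = 0.8310.

0.8310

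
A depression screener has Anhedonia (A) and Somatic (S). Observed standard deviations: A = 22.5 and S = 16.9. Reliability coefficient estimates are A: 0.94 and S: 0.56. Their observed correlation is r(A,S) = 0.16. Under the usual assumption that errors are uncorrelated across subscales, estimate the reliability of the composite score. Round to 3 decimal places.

0.829

Var(A+S) = 22.5² + 16.9² + 2·[22.5·16.9·0.16] = 791.86 + 121.68 = 913.54.
Because errors are independent across components, Cov(Tᵢ,Tⱼ) = Cov(Xᵢ,Xⱼ); the off-diagonal part of the true-score variance is the same as above.
True-score variance = [22.5²·0.94 + 16.9²·0.56] + 121.68 = 635.817 + 121.68 = 757.497.
Reliability = 757.497 / 913.54 = 0.829.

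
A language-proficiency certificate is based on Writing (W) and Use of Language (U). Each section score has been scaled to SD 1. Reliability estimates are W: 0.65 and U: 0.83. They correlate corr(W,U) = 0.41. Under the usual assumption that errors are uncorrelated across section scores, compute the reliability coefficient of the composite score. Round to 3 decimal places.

0.816

Var(W+U) = 2 + 2·[0.41] = 2 + 0.82 = 2.82.
Because errors are independent across components, Cov(Tᵢ,Tⱼ) = Cov(Xᵢ,Xⱼ); the off-diagonal part of the true-score variance is the same as above.
True-score variance = [0.65 + 0.83] + 0.82 = 1.48 + 0.82 = 2.3.
Reliability = 2.3 / 2.82 = 0.816.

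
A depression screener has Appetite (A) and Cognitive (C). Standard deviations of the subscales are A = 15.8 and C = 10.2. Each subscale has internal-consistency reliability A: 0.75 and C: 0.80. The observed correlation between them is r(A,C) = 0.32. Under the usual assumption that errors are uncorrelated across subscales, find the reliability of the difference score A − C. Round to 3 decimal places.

Var(A−C) = 15.8² + 10.2² − 2·15.8·10.2·0.32 = 353.68 − 103.142 = 250.538.
Because errors are independent across components, Cov(Tᵢ,Tⱼ) = Cov(Xᵢ,Xⱼ); the off-diagonal part of the true-score variance is the same as above.
True-score variance = [15.8²·0.75 + 10.2²·0.80] − 103.142 = 270.462 − 103.142 = 167.32.
Reliability = 167.32 / 250.538 = 0.668.

0.668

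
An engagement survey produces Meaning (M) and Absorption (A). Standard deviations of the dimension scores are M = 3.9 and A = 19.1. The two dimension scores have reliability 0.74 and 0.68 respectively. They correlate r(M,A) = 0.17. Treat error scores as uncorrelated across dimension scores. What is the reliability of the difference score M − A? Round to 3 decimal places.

0.660

Var(M−A) = 3.9² + 19.1² − 2·3.9·19.1·0.17 = 380.02 − 25.3266 = 354.693.
Under uncorrelated errors the observed covariances equal the true-score covariances, so only the own-variance terms attenuate.
True-score variance = [3.9²·0.74 + 19.1²·0.68] − 25.3266 = 259.326 − 25.3266 = 234.
Reliability = 234 / 354.693 = 0.660.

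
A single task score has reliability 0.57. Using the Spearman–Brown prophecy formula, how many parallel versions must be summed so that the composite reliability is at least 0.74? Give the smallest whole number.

k ≥ ρ*(1−ρ₁)/(ρ₁(1−ρ*)) = 0.74·0.43 / (0.57·0.26) = 2.147.
Smallest integer k = 3.

3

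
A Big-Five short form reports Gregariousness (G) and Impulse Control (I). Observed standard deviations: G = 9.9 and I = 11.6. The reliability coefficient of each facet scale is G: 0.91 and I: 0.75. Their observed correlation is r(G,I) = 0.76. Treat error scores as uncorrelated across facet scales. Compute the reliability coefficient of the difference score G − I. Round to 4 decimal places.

Var(G−I) = 9.9² + 11.6² − 2·9.9·11.6·0.76 = 232.57 − 174.557 = 58.0132.
With uncorrelated errors the cross-covariances are all true-score covariance, so they carry over unchanged; only the diagonal terms shrink to ρᵢσᵢ².
True-score variance = [9.9²·0.91 + 11.6²·0.75] − 174.557 = 190.109 − 174.557 = 15.5523.
Reliability = 15.5523 / 58.0132 = 0.2681.

0.2681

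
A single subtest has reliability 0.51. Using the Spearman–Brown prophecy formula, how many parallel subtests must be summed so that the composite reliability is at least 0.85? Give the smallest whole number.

6

k ≥ ρ*(1−ρ₁)/(ρ₁(1−ρ*)) = 0.85·0.49 / (0.51·0.15) = 5.444.
Smallest integer k = 6.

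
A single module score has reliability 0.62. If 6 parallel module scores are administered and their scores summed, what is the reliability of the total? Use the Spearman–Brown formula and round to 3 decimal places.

0.907

ρ_k = kρ / (1 + (k−1)ρ) = 6·0.62 / (1 + 5·0.62) = 3.720 / 4.100 = 0.907.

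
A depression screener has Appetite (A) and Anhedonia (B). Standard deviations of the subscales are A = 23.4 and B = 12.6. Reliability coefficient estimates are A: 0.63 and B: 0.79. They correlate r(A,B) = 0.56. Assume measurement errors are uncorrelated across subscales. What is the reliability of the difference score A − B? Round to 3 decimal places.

Var(A−B) = 23.4² + 12.6² − 2·23.4·12.6·0.56 = 706.32 − 330.221 = 376.099.
Because errors are independent across components, Cov(Tᵢ,Tⱼ) = Cov(Xᵢ,Xⱼ); the off-diagonal part of the true-score variance is the same as above.
True-score variance = [23.4²·0.63 + 12.6²·0.79] − 330.221 = 470.383 − 330.221 = 140.162.
Reliability = 140.162 / 376.099 = 0.373.

0.373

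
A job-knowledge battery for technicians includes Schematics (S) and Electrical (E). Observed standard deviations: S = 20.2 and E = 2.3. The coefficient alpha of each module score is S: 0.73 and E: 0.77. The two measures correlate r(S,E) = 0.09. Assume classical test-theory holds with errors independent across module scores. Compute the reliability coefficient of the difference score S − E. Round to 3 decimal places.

0.725

Var(S−E) = 20.2² + 2.3² − 2·20.2·2.3·0.09 = 413.33 − 8.3628 = 404.967.
With uncorrelated errors the cross-covariances are all true-score covariance, so they carry over unchanged; only the diagonal terms shrink to ρᵢσᵢ².
True-score variance = [20.2²·0.73 + 2.3²·0.77] − 8.3628 = 301.942 − 8.3628 = 293.58.
Reliability = 293.58 / 404.967 = 0.725.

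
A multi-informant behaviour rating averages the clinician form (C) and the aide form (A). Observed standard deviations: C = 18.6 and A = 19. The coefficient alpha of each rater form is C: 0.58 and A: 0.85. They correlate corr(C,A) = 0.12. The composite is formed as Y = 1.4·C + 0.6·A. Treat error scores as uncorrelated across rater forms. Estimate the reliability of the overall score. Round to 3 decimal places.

Var(Y) = 1.4²·18.6² + 0.6²·19² + 2·[0.84·18.6·19·0.12] = 808.042 + 71.2454 = 879.287.
Under uncorrelated errors the observed covariances equal the true-score covariances, so only the own-variance terms attenuate.
True-score variance = [1.4²·18.6²·0.58 + 0.6²·19²·0.85] + 71.2454 = 503.753 + 71.2454 = 574.999.
Reliability = 574.999 / 879.287 = 0.654.

0.654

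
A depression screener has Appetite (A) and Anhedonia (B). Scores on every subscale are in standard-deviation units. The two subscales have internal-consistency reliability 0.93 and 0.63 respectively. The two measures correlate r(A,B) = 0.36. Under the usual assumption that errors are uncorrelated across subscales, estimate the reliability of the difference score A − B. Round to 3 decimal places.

0.656

Var(A−B) = 1 + 1 − 2·0.36 = 2 − 0.72 = 1.28.
Under uncorrelated errors the observed covariances equal the true-score covariances, so only the own-variance terms attenuate.
True-score variance = [0.93 + 0.63] − 0.72 = 1.56 − 0.72 = 0.84.
Reliability = 0.84 / 1.28 = 0.656.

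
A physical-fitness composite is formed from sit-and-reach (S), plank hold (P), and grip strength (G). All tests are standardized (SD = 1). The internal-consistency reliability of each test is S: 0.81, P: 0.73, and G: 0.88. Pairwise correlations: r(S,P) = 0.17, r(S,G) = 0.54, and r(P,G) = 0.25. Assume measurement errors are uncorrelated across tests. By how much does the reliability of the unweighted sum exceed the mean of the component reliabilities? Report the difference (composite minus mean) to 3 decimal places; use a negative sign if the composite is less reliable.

Var(sum) = 3 + 1.92 = 4.92; true-score variance = 2.42 + 1.92 = 4.34; composite reliability = 0.8821.
Mean component reliability = 0.8067.
Difference = 0.8821 − 0.8067 = 0.075.

0.075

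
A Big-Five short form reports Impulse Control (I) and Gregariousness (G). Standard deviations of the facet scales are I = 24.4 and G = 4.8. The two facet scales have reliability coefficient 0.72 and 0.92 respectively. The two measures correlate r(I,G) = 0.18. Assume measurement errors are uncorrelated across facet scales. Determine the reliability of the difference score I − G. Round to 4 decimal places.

0.7075

Var(I−G) = 24.4² + 4.8² − 2·24.4·4.8·0.18 = 618.4 − 42.1632 = 576.237.
Under uncorrelated errors the observed covariances equal the true-score covariances, so only the own-variance terms attenuate.
True-score variance = [24.4²·0.72 + 4.8²·0.92] − 42.1632 = 449.856 − 42.1632 = 407.693.
Reliability = 407.693 / 576.237 = 0.7075.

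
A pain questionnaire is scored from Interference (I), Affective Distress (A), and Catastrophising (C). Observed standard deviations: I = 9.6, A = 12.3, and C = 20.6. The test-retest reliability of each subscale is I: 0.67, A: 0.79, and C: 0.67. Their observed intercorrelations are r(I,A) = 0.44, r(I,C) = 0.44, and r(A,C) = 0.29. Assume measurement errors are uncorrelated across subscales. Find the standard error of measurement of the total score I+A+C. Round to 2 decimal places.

14.22

Var(total) = 667.81 + 424.9 = 1092.71.
True-score variance = 465.588 + 424.9 = 890.487, so reliability = 0.8149.
Error variance = 1092.71 − 890.487 = 202.223; SEM = √202.223 = 14.22.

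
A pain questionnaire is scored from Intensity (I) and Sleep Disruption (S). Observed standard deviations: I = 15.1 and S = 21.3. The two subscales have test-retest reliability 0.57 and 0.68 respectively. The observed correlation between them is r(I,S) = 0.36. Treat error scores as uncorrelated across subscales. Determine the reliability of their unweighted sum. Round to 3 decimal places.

Var(I+S) = 15.1² + 21.3² + 2·[15.1·21.3·0.36] = 681.7 + 231.574 = 913.274.
Under uncorrelated errors the observed covariances equal the true-score covariances, so only the own-variance terms attenuate.
True-score variance = [15.1²·0.57 + 21.3²·0.68] + 231.574 = 438.475 + 231.574 = 670.049.
Reliability = 670.049 / 913.274 = 0.734.

0.734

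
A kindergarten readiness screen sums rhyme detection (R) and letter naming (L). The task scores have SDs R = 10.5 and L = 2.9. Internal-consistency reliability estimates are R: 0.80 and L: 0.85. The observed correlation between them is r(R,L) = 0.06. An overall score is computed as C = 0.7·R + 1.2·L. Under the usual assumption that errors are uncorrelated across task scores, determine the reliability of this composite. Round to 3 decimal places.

0.818

Var(C) = 0.7²·10.5² + 1.2²·2.9² + 2·[0.84·10.5·2.9·0.06] = 66.1329 + 3.06936 = 69.2023.
With uncorrelated errors the cross-covariances are all true-score covariance, so they carry over unchanged; only the diagonal terms shrink to ρᵢσᵢ².
True-score variance = [0.7²·10.5²·0.80 + 1.2²·2.9²·0.85] + 3.06936 = 53.5118 + 3.06936 = 56.5812.
Reliability = 56.5812 / 69.2023 = 0.818.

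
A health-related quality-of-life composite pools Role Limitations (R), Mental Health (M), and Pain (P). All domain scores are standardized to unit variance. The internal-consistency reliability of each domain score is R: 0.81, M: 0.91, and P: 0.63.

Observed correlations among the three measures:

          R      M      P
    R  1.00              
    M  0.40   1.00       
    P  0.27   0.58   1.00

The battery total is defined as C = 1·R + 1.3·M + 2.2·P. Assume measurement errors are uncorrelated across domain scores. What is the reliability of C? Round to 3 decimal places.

0.837

Var(C) = 1 + 1.3² + 2.2² + 2·[1.3·0.40 + 2.2·0.27 + 2.86·0.58] = 7.53 + 5.5456 = 13.0756.
Because errors are independent across components, Cov(Tᵢ,Tⱼ) = Cov(Xᵢ,Xⱼ); the off-diagonal part of the true-score variance is the same as above.
True-score variance = [0.81 + 1.3²·0.91 + 2.2²·0.63] + 5.5456 = 5.3971 + 5.5456 = 10.9427.
Reliability = 10.9427 / 13.0756 = 0.837.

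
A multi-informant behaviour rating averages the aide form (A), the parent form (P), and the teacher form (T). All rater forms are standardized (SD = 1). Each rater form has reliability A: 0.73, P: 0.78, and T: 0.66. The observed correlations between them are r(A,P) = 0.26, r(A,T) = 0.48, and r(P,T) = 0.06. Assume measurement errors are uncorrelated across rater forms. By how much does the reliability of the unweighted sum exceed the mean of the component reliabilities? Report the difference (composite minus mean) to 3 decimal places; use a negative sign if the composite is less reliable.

Var(sum) = 3 + 1.6 = 4.6; true-score variance = 2.17 + 1.6 = 3.77; composite reliability = 0.8196.
Mean component reliability = 0.7233.
Difference = 0.8196 − 0.7233 = 0.096.

0.096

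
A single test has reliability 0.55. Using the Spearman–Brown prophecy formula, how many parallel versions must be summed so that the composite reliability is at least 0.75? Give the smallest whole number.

3

k ≥ ρ*(1−ρ₁)/(ρ₁(1−ρ*)) = 0.75·0.45 / (0.55·0.25) = 2.455.
Smallest integer k = 3.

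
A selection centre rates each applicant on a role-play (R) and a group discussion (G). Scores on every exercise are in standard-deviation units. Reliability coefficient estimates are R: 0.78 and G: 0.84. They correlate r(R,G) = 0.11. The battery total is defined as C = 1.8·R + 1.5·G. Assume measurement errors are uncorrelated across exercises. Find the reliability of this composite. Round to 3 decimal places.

Var(C) = 1.8² + 1.5² + 2·[2.7·0.11] = 5.49 + 0.594 = 6.084.
Under uncorrelated errors the observed covariances equal the true-score covariances, so only the own-variance terms attenuate.
True-score variance = [1.8²·0.78 + 1.5²·0.84] + 0.594 = 4.4172 + 0.594 = 5.0112.
Reliability = 5.0112 / 6.084 = 0.824.

0.824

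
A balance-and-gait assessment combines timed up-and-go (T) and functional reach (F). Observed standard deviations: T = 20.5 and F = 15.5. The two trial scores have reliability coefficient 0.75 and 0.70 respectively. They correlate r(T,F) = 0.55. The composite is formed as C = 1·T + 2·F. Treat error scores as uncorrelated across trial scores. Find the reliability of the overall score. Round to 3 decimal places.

0.811

Var(C) = 20.5² + 2²·15.5² + 2·[2·20.5·15.5·0.55] = 1381.25 + 699.05 = 2080.3.
With uncorrelated errors the cross-covariances are all true-score covariance, so they carry over unchanged; only the diagonal terms shrink to ρᵢσᵢ².
True-score variance = [20.5²·0.75 + 2²·15.5²·0.70] + 699.05 = 987.887 + 699.05 = 1686.94.
Reliability = 1686.94 / 2080.3 = 0.811.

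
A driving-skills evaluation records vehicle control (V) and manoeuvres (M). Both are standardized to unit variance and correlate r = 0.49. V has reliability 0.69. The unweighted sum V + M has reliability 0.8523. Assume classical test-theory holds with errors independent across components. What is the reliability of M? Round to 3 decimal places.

Var(V+M) = 2 + 2·0.49 = 2.980.
True-score variance = ρ_V + ρ_M + 2·0.49, so 0.8523 = (0.69 + ρ_M + 0.98) / 2.980.
ρ_M = 0.8523·2.980 − 0.69 − 0.98 = 0.870.

0.870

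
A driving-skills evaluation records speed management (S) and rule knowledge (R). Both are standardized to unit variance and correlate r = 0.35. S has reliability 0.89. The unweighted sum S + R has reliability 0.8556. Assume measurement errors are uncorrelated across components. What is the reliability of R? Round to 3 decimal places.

0.720

Var(S+R) = 2 + 2·0.35 = 2.700.
True-score variance = ρ_S + ρ_R + 2·0.35, so 0.8556 = (0.89 + ρ_R + 0.70) / 2.700.
ρ_R = 0.8556·2.700 − 0.89 − 0.70 = 0.720.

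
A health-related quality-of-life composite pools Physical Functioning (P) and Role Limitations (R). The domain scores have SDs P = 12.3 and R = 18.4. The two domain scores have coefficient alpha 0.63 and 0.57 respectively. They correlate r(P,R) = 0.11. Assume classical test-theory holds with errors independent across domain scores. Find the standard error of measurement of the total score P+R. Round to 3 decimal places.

14.197

Var(total) = 489.85 + 49.7904 = 539.64.
True-score variance = 288.292 + 49.7904 = 338.082, so reliability = 0.6265.
Error variance = 539.64 − 338.082 = 201.558; SEM = √201.558 = 14.197.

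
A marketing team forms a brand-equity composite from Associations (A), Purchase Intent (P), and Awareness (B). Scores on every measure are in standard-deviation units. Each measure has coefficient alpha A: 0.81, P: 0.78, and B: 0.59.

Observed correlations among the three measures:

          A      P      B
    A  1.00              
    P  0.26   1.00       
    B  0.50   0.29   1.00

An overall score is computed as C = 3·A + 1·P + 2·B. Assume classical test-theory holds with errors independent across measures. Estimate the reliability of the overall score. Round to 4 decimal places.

Var(C) = 3² + 1 + 2² + 2·[3·0.26 + 6·0.50 + 2·0.29] = 14 + 8.72 = 22.72.
With uncorrelated errors the cross-covariances are all true-score covariance, so they carry over unchanged; only the diagonal terms shrink to ρᵢσᵢ².
True-score variance = [3²·0.81 + 0.78 + 2²·0.59] + 8.72 = 10.43 + 8.72 = 19.15.
Reliability = 19.15 / 22.72 = 0.8429.

0.8429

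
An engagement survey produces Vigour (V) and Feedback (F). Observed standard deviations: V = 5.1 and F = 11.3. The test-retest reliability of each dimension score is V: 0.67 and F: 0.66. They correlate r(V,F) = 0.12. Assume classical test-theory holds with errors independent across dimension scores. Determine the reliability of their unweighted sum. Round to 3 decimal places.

Var(V+F) = 5.1² + 11.3² + 2·[5.1·11.3·0.12] = 153.7 + 13.8312 = 167.531.
Under uncorrelated errors the observed covariances equal the true-score covariances, so only the own-variance terms attenuate.
True-score variance = [5.1²·0.67 + 11.3²·0.66] + 13.8312 = 101.702 + 13.8312 = 115.533.
Reliability = 115.533 / 167.531 = 0.690.

0.690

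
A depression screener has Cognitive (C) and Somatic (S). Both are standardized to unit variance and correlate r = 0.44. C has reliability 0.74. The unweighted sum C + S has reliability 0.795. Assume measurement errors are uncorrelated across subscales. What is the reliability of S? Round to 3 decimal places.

Var(C+S) = 2 + 2·0.44 = 2.880.
True-score variance = ρ_C + ρ_S + 2·0.44, so 0.795 = (0.74 + ρ_S + 0.88) / 2.880.
ρ_S = 0.795·2.880 − 0.74 − 0.88 = 0.670.

0.670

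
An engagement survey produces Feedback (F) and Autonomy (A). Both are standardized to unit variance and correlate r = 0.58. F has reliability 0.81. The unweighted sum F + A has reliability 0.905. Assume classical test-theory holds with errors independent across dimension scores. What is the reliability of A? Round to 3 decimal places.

Var(F+A) = 2 + 2·0.58 = 3.160.
True-score variance = ρ_F + ρ_A + 2·0.58, so 0.905 = (0.81 + ρ_A + 1.16) / 3.160.
ρ_A = 0.905·3.160 − 0.81 − 1.16 = 0.890.

0.890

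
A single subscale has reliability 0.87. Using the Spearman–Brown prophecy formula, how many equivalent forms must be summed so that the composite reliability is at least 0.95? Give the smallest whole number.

3

k ≥ ρ*(1−ρ₁)/(ρ₁(1−ρ*)) = 0.95·0.13 / (0.87·0.05) = 2.839.
Smallest integer k = 3.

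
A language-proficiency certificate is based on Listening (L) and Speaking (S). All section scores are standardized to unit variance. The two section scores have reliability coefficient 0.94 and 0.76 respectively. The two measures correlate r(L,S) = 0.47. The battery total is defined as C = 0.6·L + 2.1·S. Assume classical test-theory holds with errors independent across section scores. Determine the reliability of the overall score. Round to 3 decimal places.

0.819

Var(C) = 0.6² + 2.1² + 2·[1.26·0.47] = 4.77 + 1.1844 = 5.9544.
With uncorrelated errors the cross-covariances are all true-score covariance, so they carry over unchanged; only the diagonal terms shrink to ρᵢσᵢ².
True-score variance = [0.6²·0.94 + 2.1²·0.76] + 1.1844 = 3.69 + 1.1844 = 4.8744.
Reliability = 4.8744 / 5.9544 = 0.819.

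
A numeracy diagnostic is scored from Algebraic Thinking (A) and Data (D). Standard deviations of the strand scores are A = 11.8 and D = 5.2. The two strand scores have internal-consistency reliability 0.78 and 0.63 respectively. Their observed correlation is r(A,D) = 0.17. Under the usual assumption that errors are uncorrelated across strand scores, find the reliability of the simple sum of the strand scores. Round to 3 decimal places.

Var(A+D) = 11.8² + 5.2² + 2·[11.8·5.2·0.17] = 166.28 + 20.8624 = 187.142.
Under uncorrelated errors the observed covariances equal the true-score covariances, so only the own-variance terms attenuate.
True-score variance = [11.8²·0.78 + 5.2²·0.63] + 20.8624 = 125.642 + 20.8624 = 146.505.
Reliability = 146.505 / 187.142 = 0.783.

0.783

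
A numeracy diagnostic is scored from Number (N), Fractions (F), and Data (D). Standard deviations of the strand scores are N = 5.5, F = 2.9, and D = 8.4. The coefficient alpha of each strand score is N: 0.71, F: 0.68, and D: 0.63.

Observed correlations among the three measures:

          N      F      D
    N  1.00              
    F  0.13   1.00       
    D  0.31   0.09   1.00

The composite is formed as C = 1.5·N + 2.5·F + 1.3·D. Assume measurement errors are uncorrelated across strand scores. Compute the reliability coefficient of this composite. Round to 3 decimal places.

0.752

Var(C) = 1.5²·5.5² + 2.5²·2.9² + 1.3²·8.4² + 2·[3.75·5.5·2.9·0.13 + 1.95·5.5·8.4·0.31 + 3.25·2.9·8.4·0.09] = 239.871 + 85.6577 = 325.529.
Because errors are independent across components, Cov(Tᵢ,Tⱼ) = Cov(Xᵢ,Xⱼ); the off-diagonal part of the true-score variance is the same as above.
True-score variance = [1.5²·5.5²·0.71 + 2.5²·2.9²·0.68 + 1.3²·8.4²·0.63] + 85.6577 = 159.192 + 85.6577 = 244.85.
Reliability = 244.85 / 325.529 = 0.752.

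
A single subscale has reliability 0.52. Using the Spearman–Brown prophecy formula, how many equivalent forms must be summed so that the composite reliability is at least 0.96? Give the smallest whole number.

k ≥ ρ*(1−ρ₁)/(ρ₁(1−ρ*)) = 0.96·0.48 / (0.52·0.04) = 22.154.
Smallest integer k = 23.

23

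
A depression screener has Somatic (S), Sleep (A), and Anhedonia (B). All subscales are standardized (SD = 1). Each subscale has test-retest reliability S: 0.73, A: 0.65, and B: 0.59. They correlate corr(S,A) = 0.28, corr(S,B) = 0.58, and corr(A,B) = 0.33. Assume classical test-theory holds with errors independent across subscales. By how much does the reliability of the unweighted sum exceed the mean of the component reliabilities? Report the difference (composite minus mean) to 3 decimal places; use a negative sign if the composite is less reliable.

0.152

Var(sum) = 3 + 2.38 = 5.38; true-score variance = 1.97 + 2.38 = 4.35; composite reliability = 0.8086.
Mean component reliability = 0.6567.
Difference = 0.8086 − 0.6567 = 0.152.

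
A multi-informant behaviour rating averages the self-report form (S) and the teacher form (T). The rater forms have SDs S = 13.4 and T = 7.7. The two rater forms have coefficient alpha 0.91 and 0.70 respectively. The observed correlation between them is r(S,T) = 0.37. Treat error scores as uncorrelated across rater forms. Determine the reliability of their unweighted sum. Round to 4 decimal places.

0.8923

Var(S+T) = 13.4² + 7.7² + 2·[13.4·7.7·0.37] = 238.85 + 76.3532 = 315.203.
Under uncorrelated errors the observed covariances equal the true-score covariances, so only the own-variance terms attenuate.
True-score variance = [13.4²·0.91 + 7.7²·0.70] + 76.3532 = 204.903 + 76.3532 = 281.256.
Reliability = 281.256 / 315.203 = 0.8923.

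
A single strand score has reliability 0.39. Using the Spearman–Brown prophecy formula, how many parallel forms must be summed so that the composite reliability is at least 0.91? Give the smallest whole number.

16

k ≥ ρ*(1−ρ₁)/(ρ₁(1−ρ*)) = 0.91·0.61 / (0.39·0.09) = 15.815.
Smallest integer k = 16.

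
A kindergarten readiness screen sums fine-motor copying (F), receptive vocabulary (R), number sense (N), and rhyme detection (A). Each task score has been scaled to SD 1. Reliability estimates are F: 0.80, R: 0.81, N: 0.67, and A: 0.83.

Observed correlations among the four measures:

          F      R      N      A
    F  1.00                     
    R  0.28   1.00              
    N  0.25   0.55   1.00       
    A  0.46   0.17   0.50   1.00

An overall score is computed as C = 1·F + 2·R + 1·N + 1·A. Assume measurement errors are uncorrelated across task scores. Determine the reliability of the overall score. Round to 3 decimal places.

0.891

Var(C) = 1 + 2² + 1 + 1 + 2·[2·0.28 + 0.25 + 0.46 + 2·0.55 + 2·0.17 + 0.50] = 7 + 6.42 = 13.42.
Because errors are independent across components, Cov(Tᵢ,Tⱼ) = Cov(Xᵢ,Xⱼ); the off-diagonal part of the true-score variance is the same as above.
True-score variance = [0.80 + 2²·0.81 + 0.67 + 0.83] + 6.42 = 5.54 + 6.42 = 11.96.
Reliability = 11.96 / 13.42 = 0.891.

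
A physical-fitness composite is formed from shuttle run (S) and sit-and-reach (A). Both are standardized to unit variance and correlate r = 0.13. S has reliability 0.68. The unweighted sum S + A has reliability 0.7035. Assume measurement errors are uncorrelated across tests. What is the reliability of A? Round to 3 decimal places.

0.650

Var(S+A) = 2 + 2·0.13 = 2.260.
True-score variance = ρ_S + ρ_A + 2·0.13, so 0.7035 = (0.68 + ρ_A + 0.26) / 2.260.
ρ_A = 0.7035·2.260 − 0.68 − 0.26 = 0.650.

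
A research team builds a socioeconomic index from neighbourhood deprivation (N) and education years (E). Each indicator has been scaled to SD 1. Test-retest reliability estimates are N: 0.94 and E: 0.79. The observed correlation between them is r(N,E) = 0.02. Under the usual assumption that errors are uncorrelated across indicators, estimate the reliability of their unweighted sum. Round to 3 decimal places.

Var(N+E) = 2 + 2·[0.02] = 2 + 0.04 = 2.04.
With uncorrelated errors the cross-covariances are all true-score covariance, so they carry over unchanged; only the diagonal terms shrink to ρᵢσᵢ².
True-score variance = [0.94 + 0.79] + 0.04 = 1.73 + 0.04 = 1.77.
Reliability = 1.77 / 2.04 = 0.868.

0.868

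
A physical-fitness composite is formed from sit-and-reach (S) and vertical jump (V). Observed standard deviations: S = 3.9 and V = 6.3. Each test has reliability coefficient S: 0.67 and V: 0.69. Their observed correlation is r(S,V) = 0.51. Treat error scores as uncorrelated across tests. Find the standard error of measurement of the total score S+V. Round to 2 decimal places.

Var(total) = 54.9 + 25.0614 = 79.9614.
True-score variance = 37.5768 + 25.0614 = 62.6382, so reliability = 0.7834.
Error variance = 79.9614 − 62.6382 = 17.3232; SEM = √17.3232 = 4.16.

4.16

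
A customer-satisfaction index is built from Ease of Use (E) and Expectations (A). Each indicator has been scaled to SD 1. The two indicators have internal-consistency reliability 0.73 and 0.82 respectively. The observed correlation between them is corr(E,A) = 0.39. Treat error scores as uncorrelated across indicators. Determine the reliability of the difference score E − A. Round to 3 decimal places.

0.631

Var(E−A) = 1 + 1 − 2·0.39 = 2 − 0.78 = 1.22.
Under uncorrelated errors the observed covariances equal the true-score covariances, so only the own-variance terms attenuate.
True-score variance = [0.73 + 0.82] − 0.78 = 1.55 − 0.78 = 0.77.
Reliability = 0.77 / 1.22 = 0.631.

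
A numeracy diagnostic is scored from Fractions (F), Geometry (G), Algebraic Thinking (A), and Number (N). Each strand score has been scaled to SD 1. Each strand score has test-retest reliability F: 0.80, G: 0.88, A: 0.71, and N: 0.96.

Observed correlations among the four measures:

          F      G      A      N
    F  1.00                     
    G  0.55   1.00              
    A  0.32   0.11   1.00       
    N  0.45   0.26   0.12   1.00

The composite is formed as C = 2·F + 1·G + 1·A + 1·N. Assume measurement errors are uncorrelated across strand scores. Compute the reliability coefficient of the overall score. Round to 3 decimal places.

Var(C) = 2² + 1 + 1 + 1 + 2·[2·0.55 + 2·0.32 + 2·0.45 + 0.11 + 0.26 + 0.12] = 7 + 6.26 = 13.26.
Under uncorrelated errors the observed covariances equal the true-score covariances, so only the own-variance terms attenuate.
True-score variance = [2²·0.80 + 0.88 + 0.71 + 0.96] + 6.26 = 5.75 + 6.26 = 12.01.
Reliability = 12.01 / 13.26 = 0.906.

0.906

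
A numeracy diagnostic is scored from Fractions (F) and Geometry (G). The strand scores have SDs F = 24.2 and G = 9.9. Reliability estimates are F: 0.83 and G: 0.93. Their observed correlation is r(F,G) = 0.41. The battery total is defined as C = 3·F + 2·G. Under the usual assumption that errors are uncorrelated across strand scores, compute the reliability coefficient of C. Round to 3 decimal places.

0.865

Var(C) = 3²·24.2² + 2²·9.9² + 2·[6·24.2·9.9·0.41] = 5662.8 + 1178.73 = 6841.53.
With uncorrelated errors the cross-covariances are all true-score covariance, so they carry over unchanged; only the diagonal terms shrink to ρᵢσᵢ².
True-score variance = [3²·24.2²·0.83 + 2²·9.9²·0.93] + 1178.73 = 4739.33 + 1178.73 = 5918.06.
Reliability = 5918.06 / 6841.53 = 0.865.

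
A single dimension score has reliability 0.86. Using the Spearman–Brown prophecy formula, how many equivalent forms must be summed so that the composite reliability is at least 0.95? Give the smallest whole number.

k ≥ ρ*(1−ρ₁)/(ρ₁(1−ρ*)) = 0.95·0.14 / (0.86·0.05) = 3.093.
Smallest integer k = 4.

4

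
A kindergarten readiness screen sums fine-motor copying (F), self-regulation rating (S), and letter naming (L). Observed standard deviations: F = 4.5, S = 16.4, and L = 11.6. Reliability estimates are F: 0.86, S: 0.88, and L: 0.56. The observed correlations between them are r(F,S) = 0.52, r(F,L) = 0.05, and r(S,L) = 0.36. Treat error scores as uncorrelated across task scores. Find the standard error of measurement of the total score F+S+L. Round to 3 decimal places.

9.712

Var(total) = 423.77 + 218.945 = 642.715.
True-score variance = 329.453 + 218.945 = 548.398, so reliability = 0.8533.
Error variance = 642.715 − 548.398 = 94.3166; SEM = √94.3166 = 9.712.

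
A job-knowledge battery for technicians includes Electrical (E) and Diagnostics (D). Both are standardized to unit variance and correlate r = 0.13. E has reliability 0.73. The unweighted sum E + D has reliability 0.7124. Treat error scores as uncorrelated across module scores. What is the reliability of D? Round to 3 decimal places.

Var(E+D) = 2 + 2·0.13 = 2.260.
True-score variance = ρ_E + ρ_D + 2·0.13, so 0.7124 = (0.73 + ρ_D + 0.26) / 2.260.
ρ_D = 0.7124·2.260 − 0.73 − 0.26 = 0.620.

0.620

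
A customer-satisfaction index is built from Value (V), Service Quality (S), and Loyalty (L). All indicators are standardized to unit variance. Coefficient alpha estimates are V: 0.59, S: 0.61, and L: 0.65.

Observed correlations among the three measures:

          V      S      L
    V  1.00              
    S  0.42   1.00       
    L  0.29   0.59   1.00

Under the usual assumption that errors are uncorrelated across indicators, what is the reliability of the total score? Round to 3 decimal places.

0.795

Var(V+S+L) = 3 + 2·[0.42 + 0.29 + 0.59] = 3 + 2.6 = 5.6.
Because errors are independent across components, Cov(Tᵢ,Tⱼ) = Cov(Xᵢ,Xⱼ); the off-diagonal part of the true-score variance is the same as above.
True-score variance = [0.59 + 0.61 + 0.65] + 2.6 = 1.85 + 2.6 = 4.45.
Reliability = 4.45 / 5.6 = 0.795.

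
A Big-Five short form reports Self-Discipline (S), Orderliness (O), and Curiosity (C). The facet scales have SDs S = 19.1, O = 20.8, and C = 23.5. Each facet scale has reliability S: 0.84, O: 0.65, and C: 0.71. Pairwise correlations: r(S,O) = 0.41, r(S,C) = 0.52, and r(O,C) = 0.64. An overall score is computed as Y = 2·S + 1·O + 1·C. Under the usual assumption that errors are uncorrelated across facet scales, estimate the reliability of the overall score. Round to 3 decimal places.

0.883

Var(Y) = 2²·19.1² + 20.8² + 23.5² + 2·[2·19.1·20.8·0.41 + 2·19.1·23.5·0.52 + 20.8·23.5·0.64] = 2444.13 + 2210.81 = 4654.94.
With uncorrelated errors the cross-covariances are all true-score covariance, so they carry over unchanged; only the diagonal terms shrink to ρᵢσᵢ².
True-score variance = [2²·19.1²·0.84 + 20.8²·0.65 + 23.5²·0.71] + 2210.81 = 1899.08 + 2210.81 = 4109.89.
Reliability = 4109.89 / 4654.94 = 0.883.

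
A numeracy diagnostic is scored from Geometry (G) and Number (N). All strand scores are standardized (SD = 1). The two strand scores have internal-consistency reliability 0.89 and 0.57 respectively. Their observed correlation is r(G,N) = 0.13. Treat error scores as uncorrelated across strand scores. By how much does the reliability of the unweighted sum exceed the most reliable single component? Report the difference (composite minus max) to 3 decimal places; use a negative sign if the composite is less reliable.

Var(sum) = 2 + 0.26 = 2.26; true-score variance = 1.46 + 0.26 = 1.72; composite reliability = 0.7611.
Max component reliability = 0.8900.
Difference = 0.7611 − 0.8900 = -0.129.

-0.129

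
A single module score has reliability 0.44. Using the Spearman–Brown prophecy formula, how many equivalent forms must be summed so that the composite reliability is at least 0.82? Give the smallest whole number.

6

k ≥ ρ*(1−ρ₁)/(ρ₁(1−ρ*)) = 0.82·0.56 / (0.44·0.18) = 5.798.
Smallest integer k = 6.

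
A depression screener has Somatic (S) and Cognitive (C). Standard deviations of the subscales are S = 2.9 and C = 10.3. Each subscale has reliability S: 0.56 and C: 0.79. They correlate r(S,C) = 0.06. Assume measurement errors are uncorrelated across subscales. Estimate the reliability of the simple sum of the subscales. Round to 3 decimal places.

Var(S+C) = 2.9² + 10.3² + 2·[2.9·10.3·0.06] = 114.5 + 3.5844 = 118.084.
Because errors are independent across components, Cov(Tᵢ,Tⱼ) = Cov(Xᵢ,Xⱼ); the off-diagonal part of the true-score variance is the same as above.
True-score variance = [2.9²·0.56 + 10.3²·0.79] + 3.5844 = 88.5207 + 3.5844 = 92.1051.
Reliability = 92.1051 / 118.084 = 0.780.

0.780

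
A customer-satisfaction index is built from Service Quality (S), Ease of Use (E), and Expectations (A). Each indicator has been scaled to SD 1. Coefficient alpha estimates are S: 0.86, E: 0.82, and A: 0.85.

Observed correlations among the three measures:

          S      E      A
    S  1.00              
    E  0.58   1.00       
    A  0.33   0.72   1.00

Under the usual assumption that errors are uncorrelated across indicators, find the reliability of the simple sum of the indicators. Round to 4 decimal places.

0.9249

Var(S+E+A) = 3 + 2·[0.58 + 0.33 + 0.72] = 3 + 3.26 = 6.26.
Because errors are independent across components, Cov(Tᵢ,Tⱼ) = Cov(Xᵢ,Xⱼ); the off-diagonal part of the true-score variance is the same as above.
True-score variance = [0.86 + 0.82 + 0.85] + 3.26 = 2.53 + 3.26 = 5.79.
Reliability = 5.79 / 6.26 = 0.9249.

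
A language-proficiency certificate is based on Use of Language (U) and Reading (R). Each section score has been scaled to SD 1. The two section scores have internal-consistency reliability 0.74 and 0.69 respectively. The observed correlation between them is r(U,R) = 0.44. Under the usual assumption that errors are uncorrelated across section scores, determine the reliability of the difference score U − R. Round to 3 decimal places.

Var(U−R) = 1 + 1 − 2·0.44 = 2 − 0.88 = 1.12.
With uncorrelated errors the cross-covariances are all true-score covariance, so they carry over unchanged; only the diagonal terms shrink to ρᵢσᵢ².
True-score variance = [0.74 + 0.69] − 0.88 = 1.43 − 0.88 = 0.55.
Reliability = 0.55 / 1.12 = 0.491.

0.491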